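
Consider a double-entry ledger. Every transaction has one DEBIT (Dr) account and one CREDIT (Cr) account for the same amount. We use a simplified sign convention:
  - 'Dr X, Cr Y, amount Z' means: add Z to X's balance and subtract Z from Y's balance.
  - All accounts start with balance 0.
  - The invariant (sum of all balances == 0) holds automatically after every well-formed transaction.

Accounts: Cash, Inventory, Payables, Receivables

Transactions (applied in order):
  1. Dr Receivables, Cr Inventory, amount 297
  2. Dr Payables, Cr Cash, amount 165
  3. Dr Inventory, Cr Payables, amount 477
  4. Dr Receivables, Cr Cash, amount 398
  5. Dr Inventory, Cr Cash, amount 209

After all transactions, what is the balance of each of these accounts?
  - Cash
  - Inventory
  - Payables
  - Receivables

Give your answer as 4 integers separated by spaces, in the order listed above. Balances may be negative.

Answer: -772 389 -312 695

Derivation:
After txn 1 (Dr Receivables, Cr Inventory, amount 297): Inventory=-297 Receivables=297
After txn 2 (Dr Payables, Cr Cash, amount 165): Cash=-165 Inventory=-297 Payables=165 Receivables=297
After txn 3 (Dr Inventory, Cr Payables, amount 477): Cash=-165 Inventory=180 Payables=-312 Receivables=297
After txn 4 (Dr Receivables, Cr Cash, amount 398): Cash=-563 Inventory=180 Payables=-312 Receivables=695
After txn 5 (Dr Inventory, Cr Cash, amount 209): Cash=-772 Inventory=389 Payables=-312 Receivables=695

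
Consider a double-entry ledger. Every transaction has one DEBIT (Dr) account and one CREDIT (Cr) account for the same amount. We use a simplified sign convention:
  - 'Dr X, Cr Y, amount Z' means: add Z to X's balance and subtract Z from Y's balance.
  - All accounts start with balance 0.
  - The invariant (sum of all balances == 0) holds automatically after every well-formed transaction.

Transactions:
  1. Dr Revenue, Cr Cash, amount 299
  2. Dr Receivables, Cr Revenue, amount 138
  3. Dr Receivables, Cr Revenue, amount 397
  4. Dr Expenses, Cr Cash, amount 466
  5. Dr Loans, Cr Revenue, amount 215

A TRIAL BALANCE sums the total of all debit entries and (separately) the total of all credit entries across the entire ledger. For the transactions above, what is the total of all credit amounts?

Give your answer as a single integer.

Txn 1: credit+=299
Txn 2: credit+=138
Txn 3: credit+=397
Txn 4: credit+=466
Txn 5: credit+=215
Total credits = 1515

Answer: 1515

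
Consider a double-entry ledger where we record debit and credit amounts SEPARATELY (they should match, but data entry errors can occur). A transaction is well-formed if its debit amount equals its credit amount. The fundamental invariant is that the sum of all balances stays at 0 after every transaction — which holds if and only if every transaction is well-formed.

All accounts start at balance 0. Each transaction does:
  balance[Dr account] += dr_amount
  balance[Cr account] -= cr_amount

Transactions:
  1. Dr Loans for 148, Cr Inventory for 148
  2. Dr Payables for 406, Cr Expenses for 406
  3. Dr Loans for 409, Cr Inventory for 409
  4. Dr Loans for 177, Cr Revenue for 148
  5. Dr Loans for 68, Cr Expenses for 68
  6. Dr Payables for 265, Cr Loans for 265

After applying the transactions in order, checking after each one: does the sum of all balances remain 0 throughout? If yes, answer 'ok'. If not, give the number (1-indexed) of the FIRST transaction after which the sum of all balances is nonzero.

Answer: 4

Derivation:
After txn 1: dr=148 cr=148 sum_balances=0
After txn 2: dr=406 cr=406 sum_balances=0
After txn 3: dr=409 cr=409 sum_balances=0
After txn 4: dr=177 cr=148 sum_balances=29
After txn 5: dr=68 cr=68 sum_balances=29
After txn 6: dr=265 cr=265 sum_balances=29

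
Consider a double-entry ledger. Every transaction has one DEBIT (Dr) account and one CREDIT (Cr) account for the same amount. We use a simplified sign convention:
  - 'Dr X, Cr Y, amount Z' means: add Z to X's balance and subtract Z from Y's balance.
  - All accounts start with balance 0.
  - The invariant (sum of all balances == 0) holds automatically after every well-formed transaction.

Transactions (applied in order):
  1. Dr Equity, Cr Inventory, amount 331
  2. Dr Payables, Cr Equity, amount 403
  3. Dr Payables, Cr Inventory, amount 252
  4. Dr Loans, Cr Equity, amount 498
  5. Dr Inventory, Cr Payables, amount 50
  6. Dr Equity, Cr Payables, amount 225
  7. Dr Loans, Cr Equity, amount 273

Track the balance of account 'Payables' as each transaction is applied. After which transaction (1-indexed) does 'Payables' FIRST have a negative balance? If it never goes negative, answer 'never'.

Answer: never

Derivation:
After txn 1: Payables=0
After txn 2: Payables=403
After txn 3: Payables=655
After txn 4: Payables=655
After txn 5: Payables=605
After txn 6: Payables=380
After txn 7: Payables=380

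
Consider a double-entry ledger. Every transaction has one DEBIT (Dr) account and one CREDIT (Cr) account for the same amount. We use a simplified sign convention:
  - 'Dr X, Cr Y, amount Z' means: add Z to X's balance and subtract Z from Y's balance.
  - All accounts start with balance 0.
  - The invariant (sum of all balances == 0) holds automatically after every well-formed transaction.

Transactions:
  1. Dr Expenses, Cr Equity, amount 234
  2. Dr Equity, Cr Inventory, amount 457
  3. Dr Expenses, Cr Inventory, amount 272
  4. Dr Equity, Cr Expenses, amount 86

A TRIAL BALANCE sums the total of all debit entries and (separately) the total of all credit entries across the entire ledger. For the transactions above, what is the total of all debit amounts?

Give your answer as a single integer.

Txn 1: debit+=234
Txn 2: debit+=457
Txn 3: debit+=272
Txn 4: debit+=86
Total debits = 1049

Answer: 1049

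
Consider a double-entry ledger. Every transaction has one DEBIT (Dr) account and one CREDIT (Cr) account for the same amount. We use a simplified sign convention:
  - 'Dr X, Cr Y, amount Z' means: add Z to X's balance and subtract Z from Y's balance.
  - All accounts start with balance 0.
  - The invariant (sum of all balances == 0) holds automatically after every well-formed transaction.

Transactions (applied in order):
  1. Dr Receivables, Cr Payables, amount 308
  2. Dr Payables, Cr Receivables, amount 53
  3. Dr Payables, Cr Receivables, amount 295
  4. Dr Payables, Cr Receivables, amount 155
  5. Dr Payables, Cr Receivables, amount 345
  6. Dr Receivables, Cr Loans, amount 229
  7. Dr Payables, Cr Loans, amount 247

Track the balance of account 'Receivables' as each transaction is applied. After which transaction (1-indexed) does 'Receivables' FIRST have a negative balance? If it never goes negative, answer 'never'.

After txn 1: Receivables=308
After txn 2: Receivables=255
After txn 3: Receivables=-40

Answer: 3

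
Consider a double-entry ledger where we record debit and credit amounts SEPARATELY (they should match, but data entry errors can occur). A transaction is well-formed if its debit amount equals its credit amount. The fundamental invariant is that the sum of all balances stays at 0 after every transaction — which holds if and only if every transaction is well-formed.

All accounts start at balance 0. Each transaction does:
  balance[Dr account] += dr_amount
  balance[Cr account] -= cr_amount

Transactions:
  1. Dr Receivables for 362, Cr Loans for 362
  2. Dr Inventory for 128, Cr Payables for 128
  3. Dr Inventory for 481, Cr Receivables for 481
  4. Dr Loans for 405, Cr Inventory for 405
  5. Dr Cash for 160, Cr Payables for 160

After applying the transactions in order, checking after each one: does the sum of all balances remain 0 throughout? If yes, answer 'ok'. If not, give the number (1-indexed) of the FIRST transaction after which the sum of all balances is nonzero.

After txn 1: dr=362 cr=362 sum_balances=0
After txn 2: dr=128 cr=128 sum_balances=0
After txn 3: dr=481 cr=481 sum_balances=0
After txn 4: dr=405 cr=405 sum_balances=0
After txn 5: dr=160 cr=160 sum_balances=0

Answer: ok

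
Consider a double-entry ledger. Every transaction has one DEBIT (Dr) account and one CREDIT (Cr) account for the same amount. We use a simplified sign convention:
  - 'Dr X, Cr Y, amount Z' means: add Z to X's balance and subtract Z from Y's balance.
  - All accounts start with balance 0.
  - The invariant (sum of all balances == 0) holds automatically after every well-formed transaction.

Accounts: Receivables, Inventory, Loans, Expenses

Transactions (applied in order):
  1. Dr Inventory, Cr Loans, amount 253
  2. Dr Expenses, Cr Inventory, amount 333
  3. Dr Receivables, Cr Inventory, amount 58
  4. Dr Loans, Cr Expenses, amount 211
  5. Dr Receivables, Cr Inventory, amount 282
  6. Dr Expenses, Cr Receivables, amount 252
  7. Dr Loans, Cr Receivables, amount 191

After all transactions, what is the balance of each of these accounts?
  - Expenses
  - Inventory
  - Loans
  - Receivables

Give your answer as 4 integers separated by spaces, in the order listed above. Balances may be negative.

Answer: 374 -420 149 -103

Derivation:
After txn 1 (Dr Inventory, Cr Loans, amount 253): Inventory=253 Loans=-253
After txn 2 (Dr Expenses, Cr Inventory, amount 333): Expenses=333 Inventory=-80 Loans=-253
After txn 3 (Dr Receivables, Cr Inventory, amount 58): Expenses=333 Inventory=-138 Loans=-253 Receivables=58
After txn 4 (Dr Loans, Cr Expenses, amount 211): Expenses=122 Inventory=-138 Loans=-42 Receivables=58
After txn 5 (Dr Receivables, Cr Inventory, amount 282): Expenses=122 Inventory=-420 Loans=-42 Receivables=340
After txn 6 (Dr Expenses, Cr Receivables, amount 252): Expenses=374 Inventory=-420 Loans=-42 Receivables=88
After txn 7 (Dr Loans, Cr Receivables, amount 191): Expenses=374 Inventory=-420 Loans=149 Receivables=-103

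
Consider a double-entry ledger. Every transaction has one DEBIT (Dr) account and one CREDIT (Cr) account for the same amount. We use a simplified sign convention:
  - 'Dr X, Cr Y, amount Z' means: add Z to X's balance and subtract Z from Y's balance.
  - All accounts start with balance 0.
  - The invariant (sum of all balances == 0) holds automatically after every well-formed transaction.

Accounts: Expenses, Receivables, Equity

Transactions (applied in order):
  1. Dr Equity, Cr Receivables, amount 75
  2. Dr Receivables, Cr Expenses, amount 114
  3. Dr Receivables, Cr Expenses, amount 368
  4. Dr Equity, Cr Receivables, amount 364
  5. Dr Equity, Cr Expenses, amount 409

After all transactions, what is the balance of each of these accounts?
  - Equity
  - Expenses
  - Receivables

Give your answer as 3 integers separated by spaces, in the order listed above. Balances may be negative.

After txn 1 (Dr Equity, Cr Receivables, amount 75): Equity=75 Receivables=-75
After txn 2 (Dr Receivables, Cr Expenses, amount 114): Equity=75 Expenses=-114 Receivables=39
After txn 3 (Dr Receivables, Cr Expenses, amount 368): Equity=75 Expenses=-482 Receivables=407
After txn 4 (Dr Equity, Cr Receivables, amount 364): Equity=439 Expenses=-482 Receivables=43
After txn 5 (Dr Equity, Cr Expenses, amount 409): Equity=848 Expenses=-891 Receivables=43

Answer: 848 -891 43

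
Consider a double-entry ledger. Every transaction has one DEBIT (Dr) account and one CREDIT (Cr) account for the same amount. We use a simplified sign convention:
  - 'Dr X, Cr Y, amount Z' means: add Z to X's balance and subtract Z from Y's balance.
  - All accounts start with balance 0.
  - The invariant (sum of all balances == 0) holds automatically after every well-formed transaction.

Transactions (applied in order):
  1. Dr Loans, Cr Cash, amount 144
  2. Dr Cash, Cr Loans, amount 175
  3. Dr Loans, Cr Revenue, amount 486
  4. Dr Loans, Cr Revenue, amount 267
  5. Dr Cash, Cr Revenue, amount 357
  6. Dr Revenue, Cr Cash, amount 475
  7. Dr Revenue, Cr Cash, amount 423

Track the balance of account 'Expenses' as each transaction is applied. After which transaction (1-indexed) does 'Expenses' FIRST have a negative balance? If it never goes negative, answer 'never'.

Answer: never

Derivation:
After txn 1: Expenses=0
After txn 2: Expenses=0
After txn 3: Expenses=0
After txn 4: Expenses=0
After txn 5: Expenses=0
After txn 6: Expenses=0
After txn 7: Expenses=0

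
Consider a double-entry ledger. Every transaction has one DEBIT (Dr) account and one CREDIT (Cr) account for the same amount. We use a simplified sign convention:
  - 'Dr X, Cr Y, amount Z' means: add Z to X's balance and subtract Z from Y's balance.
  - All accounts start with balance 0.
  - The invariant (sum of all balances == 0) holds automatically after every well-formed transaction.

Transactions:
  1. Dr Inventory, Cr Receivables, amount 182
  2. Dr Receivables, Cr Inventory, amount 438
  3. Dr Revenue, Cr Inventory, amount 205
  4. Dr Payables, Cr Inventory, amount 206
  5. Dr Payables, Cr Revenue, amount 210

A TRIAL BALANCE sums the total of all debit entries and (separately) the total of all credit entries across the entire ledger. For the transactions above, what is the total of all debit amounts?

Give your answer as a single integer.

Answer: 1241

Derivation:
Txn 1: debit+=182
Txn 2: debit+=438
Txn 3: debit+=205
Txn 4: debit+=206
Txn 5: debit+=210
Total debits = 1241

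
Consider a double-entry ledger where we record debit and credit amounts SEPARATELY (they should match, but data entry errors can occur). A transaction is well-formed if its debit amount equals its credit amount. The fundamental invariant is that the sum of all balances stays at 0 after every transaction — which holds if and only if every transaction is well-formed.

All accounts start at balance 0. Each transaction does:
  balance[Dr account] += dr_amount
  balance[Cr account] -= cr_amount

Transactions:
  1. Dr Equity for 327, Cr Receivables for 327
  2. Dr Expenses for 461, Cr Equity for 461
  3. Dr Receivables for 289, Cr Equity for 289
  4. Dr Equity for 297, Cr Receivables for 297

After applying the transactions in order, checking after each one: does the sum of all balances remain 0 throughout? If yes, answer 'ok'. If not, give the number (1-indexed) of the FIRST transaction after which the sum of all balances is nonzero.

Answer: ok

Derivation:
After txn 1: dr=327 cr=327 sum_balances=0
After txn 2: dr=461 cr=461 sum_balances=0
After txn 3: dr=289 cr=289 sum_balances=0
After txn 4: dr=297 cr=297 sum_balances=0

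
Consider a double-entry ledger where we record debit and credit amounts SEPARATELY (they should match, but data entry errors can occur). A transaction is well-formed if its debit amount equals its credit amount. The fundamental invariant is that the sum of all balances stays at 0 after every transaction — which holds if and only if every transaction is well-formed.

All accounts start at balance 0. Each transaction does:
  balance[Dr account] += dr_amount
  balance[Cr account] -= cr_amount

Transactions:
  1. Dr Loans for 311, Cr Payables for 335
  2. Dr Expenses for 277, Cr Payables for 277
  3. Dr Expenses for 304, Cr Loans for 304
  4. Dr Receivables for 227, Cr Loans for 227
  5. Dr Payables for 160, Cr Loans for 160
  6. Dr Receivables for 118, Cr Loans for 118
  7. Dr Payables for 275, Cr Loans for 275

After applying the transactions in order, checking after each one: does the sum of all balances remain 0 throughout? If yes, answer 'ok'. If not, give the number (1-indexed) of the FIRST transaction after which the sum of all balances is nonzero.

After txn 1: dr=311 cr=335 sum_balances=-24
After txn 2: dr=277 cr=277 sum_balances=-24
After txn 3: dr=304 cr=304 sum_balances=-24
After txn 4: dr=227 cr=227 sum_balances=-24
After txn 5: dr=160 cr=160 sum_balances=-24
After txn 6: dr=118 cr=118 sum_balances=-24
After txn 7: dr=275 cr=275 sum_balances=-24

Answer: 1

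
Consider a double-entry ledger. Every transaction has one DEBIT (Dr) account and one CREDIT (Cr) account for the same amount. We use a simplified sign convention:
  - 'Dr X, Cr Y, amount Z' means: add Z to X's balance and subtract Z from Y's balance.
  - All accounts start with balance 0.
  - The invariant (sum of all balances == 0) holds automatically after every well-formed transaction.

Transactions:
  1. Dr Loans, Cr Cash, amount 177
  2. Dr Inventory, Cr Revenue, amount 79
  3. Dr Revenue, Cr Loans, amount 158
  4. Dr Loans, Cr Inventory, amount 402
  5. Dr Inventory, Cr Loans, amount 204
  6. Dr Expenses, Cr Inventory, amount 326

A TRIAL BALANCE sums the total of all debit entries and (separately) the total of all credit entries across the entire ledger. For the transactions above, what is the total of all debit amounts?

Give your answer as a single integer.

Answer: 1346

Derivation:
Txn 1: debit+=177
Txn 2: debit+=79
Txn 3: debit+=158
Txn 4: debit+=402
Txn 5: debit+=204
Txn 6: debit+=326
Total debits = 1346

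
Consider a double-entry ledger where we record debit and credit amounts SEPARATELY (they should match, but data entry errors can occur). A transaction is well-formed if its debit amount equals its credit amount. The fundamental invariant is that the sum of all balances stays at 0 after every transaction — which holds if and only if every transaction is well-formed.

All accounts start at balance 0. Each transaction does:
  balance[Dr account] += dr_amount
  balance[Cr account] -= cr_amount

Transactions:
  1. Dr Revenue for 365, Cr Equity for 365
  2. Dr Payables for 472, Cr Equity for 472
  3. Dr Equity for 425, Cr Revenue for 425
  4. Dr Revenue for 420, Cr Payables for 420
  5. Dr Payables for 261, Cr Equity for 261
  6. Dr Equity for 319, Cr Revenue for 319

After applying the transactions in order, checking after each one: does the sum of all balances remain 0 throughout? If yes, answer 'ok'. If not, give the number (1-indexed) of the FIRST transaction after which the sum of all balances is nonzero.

Answer: ok

Derivation:
After txn 1: dr=365 cr=365 sum_balances=0
After txn 2: dr=472 cr=472 sum_balances=0
After txn 3: dr=425 cr=425 sum_balances=0
After txn 4: dr=420 cr=420 sum_balances=0
After txn 5: dr=261 cr=261 sum_balances=0
After txn 6: dr=319 cr=319 sum_balances=0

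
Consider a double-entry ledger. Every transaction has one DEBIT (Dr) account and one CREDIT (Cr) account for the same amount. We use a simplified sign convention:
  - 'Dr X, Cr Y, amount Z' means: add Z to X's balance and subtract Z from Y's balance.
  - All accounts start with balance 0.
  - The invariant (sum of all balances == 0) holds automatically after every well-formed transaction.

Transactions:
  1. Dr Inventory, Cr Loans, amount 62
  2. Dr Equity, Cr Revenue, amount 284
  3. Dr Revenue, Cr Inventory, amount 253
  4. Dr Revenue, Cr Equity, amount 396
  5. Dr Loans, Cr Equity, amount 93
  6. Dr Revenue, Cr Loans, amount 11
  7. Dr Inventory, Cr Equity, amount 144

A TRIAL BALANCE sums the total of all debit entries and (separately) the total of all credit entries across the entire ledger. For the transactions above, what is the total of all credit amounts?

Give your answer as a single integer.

Txn 1: credit+=62
Txn 2: credit+=284
Txn 3: credit+=253
Txn 4: credit+=396
Txn 5: credit+=93
Txn 6: credit+=11
Txn 7: credit+=144
Total credits = 1243

Answer: 1243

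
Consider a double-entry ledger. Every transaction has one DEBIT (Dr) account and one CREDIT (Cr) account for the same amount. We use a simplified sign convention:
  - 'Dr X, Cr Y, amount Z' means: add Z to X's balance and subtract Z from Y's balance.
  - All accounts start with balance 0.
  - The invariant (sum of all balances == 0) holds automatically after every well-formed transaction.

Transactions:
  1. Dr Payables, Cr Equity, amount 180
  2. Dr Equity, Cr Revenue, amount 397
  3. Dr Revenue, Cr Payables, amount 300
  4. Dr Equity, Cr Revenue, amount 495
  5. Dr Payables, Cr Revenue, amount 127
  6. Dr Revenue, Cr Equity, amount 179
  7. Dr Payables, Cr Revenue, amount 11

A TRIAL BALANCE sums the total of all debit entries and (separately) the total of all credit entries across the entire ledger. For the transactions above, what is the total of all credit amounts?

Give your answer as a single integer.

Answer: 1689

Derivation:
Txn 1: credit+=180
Txn 2: credit+=397
Txn 3: credit+=300
Txn 4: credit+=495
Txn 5: credit+=127
Txn 6: credit+=179
Txn 7: credit+=11
Total credits = 1689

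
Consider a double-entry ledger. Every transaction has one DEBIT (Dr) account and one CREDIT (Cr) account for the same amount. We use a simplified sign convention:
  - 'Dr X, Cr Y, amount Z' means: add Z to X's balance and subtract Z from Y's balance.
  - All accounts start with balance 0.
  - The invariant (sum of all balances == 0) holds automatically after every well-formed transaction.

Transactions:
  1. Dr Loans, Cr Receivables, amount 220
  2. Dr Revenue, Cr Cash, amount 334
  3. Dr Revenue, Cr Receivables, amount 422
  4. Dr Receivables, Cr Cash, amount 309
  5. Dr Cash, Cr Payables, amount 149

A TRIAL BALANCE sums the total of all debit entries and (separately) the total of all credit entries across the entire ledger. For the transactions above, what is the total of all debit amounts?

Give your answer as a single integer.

Answer: 1434

Derivation:
Txn 1: debit+=220
Txn 2: debit+=334
Txn 3: debit+=422
Txn 4: debit+=309
Txn 5: debit+=149
Total debits = 1434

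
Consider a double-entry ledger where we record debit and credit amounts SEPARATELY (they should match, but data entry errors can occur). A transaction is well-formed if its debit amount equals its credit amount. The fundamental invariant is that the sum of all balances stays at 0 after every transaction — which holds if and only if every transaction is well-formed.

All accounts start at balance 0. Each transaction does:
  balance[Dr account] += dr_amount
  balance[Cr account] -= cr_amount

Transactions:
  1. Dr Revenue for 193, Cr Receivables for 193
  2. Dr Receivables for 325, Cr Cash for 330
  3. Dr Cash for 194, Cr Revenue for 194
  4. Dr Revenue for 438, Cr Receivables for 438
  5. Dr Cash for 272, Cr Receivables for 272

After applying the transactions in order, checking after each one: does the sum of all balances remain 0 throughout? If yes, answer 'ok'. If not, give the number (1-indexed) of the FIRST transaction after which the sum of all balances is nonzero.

Answer: 2

Derivation:
After txn 1: dr=193 cr=193 sum_balances=0
After txn 2: dr=325 cr=330 sum_balances=-5
After txn 3: dr=194 cr=194 sum_balances=-5
After txn 4: dr=438 cr=438 sum_balances=-5
After txn 5: dr=272 cr=272 sum_balances=-5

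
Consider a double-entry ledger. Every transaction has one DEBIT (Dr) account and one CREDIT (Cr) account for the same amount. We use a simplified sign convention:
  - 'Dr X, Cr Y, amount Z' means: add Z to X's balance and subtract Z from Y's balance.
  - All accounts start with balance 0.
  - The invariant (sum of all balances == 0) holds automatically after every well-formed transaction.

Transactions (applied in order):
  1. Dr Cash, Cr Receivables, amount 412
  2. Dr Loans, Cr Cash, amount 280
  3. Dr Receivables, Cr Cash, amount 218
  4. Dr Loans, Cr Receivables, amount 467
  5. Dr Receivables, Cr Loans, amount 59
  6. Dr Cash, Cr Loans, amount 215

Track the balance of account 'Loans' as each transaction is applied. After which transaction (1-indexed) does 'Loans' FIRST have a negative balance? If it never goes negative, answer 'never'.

After txn 1: Loans=0
After txn 2: Loans=280
After txn 3: Loans=280
After txn 4: Loans=747
After txn 5: Loans=688
After txn 6: Loans=473

Answer: never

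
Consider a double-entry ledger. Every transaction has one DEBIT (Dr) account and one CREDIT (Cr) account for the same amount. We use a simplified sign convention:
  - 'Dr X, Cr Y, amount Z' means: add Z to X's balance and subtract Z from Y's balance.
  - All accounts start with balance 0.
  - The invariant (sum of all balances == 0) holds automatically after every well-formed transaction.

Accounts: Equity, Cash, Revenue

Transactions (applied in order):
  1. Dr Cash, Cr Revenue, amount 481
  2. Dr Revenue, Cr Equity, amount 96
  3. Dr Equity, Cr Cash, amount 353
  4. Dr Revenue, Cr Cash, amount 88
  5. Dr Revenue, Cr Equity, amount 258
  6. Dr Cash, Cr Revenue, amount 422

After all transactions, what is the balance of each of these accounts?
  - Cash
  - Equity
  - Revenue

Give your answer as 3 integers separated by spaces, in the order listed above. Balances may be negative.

Answer: 462 -1 -461

Derivation:
After txn 1 (Dr Cash, Cr Revenue, amount 481): Cash=481 Revenue=-481
After txn 2 (Dr Revenue, Cr Equity, amount 96): Cash=481 Equity=-96 Revenue=-385
After txn 3 (Dr Equity, Cr Cash, amount 353): Cash=128 Equity=257 Revenue=-385
After txn 4 (Dr Revenue, Cr Cash, amount 88): Cash=40 Equity=257 Revenue=-297
After txn 5 (Dr Revenue, Cr Equity, amount 258): Cash=40 Equity=-1 Revenue=-39
After txn 6 (Dr Cash, Cr Revenue, amount 422): Cash=462 Equity=-1 Revenue=-461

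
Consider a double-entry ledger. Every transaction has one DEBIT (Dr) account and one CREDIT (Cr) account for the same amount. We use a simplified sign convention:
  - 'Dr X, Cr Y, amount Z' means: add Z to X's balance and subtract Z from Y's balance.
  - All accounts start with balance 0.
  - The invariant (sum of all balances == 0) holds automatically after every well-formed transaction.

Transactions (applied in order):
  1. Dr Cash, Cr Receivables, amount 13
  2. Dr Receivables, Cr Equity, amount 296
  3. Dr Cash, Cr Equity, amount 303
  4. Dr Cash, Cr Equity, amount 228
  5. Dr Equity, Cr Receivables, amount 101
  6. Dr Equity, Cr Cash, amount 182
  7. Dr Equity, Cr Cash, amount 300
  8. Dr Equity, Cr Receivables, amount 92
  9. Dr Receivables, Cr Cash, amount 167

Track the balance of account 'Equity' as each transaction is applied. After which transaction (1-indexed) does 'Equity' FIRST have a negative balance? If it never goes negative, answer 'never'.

After txn 1: Equity=0
After txn 2: Equity=-296

Answer: 2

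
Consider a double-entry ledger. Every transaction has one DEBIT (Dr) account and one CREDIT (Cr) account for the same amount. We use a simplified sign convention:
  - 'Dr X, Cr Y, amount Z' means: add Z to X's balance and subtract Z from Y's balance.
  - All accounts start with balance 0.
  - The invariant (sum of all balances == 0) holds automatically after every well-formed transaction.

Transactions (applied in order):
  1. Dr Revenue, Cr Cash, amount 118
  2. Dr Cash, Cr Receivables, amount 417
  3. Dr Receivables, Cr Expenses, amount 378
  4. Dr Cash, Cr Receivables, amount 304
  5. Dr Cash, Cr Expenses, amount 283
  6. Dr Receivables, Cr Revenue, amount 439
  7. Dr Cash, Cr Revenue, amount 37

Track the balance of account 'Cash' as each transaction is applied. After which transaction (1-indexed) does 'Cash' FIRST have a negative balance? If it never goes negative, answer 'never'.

After txn 1: Cash=-118

Answer: 1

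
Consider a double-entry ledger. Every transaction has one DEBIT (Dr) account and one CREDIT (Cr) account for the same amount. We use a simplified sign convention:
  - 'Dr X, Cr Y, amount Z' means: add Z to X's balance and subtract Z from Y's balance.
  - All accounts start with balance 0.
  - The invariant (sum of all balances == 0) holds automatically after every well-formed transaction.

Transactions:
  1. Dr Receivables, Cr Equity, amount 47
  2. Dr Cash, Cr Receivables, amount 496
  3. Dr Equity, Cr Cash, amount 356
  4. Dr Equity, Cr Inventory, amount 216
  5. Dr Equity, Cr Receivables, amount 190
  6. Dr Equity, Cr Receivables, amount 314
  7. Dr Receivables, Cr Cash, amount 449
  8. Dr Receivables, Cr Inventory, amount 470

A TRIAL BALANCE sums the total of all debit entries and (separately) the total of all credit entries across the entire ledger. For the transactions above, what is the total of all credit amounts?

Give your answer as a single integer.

Answer: 2538

Derivation:
Txn 1: credit+=47
Txn 2: credit+=496
Txn 3: credit+=356
Txn 4: credit+=216
Txn 5: credit+=190
Txn 6: credit+=314
Txn 7: credit+=449
Txn 8: credit+=470
Total credits = 2538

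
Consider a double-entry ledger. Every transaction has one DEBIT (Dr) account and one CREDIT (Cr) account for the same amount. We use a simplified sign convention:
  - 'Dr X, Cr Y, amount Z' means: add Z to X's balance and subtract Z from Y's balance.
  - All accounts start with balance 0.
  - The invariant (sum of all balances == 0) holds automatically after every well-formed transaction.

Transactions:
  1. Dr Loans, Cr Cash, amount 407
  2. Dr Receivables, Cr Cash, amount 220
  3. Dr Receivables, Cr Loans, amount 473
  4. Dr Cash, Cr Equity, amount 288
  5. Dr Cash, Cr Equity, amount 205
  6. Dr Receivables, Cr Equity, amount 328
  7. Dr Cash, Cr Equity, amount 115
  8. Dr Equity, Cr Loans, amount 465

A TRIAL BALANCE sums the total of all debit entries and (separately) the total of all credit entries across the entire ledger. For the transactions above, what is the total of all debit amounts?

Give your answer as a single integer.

Answer: 2501

Derivation:
Txn 1: debit+=407
Txn 2: debit+=220
Txn 3: debit+=473
Txn 4: debit+=288
Txn 5: debit+=205
Txn 6: debit+=328
Txn 7: debit+=115
Txn 8: debit+=465
Total debits = 2501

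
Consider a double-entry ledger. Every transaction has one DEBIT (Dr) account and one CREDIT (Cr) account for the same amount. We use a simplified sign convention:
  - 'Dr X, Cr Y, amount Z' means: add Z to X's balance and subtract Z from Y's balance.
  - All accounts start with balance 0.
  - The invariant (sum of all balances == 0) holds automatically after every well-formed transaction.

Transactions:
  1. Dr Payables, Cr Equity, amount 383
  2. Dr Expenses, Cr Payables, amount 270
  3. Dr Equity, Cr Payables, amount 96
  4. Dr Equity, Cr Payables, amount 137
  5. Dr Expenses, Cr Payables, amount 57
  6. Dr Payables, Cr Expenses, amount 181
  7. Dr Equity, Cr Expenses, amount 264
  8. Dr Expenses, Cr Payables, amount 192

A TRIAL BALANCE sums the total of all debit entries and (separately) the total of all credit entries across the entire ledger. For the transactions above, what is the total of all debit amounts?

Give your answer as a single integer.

Answer: 1580

Derivation:
Txn 1: debit+=383
Txn 2: debit+=270
Txn 3: debit+=96
Txn 4: debit+=137
Txn 5: debit+=57
Txn 6: debit+=181
Txn 7: debit+=264
Txn 8: debit+=192
Total debits = 1580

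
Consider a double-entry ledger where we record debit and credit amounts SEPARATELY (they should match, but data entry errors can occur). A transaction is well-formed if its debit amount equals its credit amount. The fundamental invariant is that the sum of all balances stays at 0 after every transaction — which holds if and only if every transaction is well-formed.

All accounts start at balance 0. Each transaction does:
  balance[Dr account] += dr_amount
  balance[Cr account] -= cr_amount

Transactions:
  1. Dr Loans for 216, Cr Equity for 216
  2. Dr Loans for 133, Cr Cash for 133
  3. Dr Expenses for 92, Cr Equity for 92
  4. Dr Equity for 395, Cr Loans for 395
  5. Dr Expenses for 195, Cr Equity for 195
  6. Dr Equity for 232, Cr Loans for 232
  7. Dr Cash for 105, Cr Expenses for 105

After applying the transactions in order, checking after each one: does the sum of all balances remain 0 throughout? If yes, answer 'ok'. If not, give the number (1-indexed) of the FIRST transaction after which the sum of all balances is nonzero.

Answer: ok

Derivation:
After txn 1: dr=216 cr=216 sum_balances=0
After txn 2: dr=133 cr=133 sum_balances=0
After txn 3: dr=92 cr=92 sum_balances=0
After txn 4: dr=395 cr=395 sum_balances=0
After txn 5: dr=195 cr=195 sum_balances=0
After txn 6: dr=232 cr=232 sum_balances=0
After txn 7: dr=105 cr=105 sum_balances=0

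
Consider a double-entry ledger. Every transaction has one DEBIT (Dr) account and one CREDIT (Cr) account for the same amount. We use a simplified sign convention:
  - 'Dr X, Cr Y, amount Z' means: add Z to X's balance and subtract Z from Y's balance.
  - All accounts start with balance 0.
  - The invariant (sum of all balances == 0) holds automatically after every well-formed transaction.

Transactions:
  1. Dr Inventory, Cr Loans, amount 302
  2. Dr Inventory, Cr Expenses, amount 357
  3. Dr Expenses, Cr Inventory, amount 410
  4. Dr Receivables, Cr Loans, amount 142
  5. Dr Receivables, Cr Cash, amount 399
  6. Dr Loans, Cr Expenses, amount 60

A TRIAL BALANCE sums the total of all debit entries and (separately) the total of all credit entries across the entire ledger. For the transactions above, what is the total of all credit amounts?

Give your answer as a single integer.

Txn 1: credit+=302
Txn 2: credit+=357
Txn 3: credit+=410
Txn 4: credit+=142
Txn 5: credit+=399
Txn 6: credit+=60
Total credits = 1670

Answer: 1670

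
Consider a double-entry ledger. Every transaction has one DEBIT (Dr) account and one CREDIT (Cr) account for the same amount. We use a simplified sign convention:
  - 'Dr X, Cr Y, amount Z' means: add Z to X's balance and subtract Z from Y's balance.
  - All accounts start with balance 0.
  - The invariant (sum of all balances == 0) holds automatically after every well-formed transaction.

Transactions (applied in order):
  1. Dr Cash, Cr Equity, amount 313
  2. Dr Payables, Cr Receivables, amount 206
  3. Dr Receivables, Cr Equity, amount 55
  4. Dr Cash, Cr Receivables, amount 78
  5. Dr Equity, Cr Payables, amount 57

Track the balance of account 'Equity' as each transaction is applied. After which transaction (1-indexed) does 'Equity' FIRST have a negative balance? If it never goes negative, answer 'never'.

After txn 1: Equity=-313

Answer: 1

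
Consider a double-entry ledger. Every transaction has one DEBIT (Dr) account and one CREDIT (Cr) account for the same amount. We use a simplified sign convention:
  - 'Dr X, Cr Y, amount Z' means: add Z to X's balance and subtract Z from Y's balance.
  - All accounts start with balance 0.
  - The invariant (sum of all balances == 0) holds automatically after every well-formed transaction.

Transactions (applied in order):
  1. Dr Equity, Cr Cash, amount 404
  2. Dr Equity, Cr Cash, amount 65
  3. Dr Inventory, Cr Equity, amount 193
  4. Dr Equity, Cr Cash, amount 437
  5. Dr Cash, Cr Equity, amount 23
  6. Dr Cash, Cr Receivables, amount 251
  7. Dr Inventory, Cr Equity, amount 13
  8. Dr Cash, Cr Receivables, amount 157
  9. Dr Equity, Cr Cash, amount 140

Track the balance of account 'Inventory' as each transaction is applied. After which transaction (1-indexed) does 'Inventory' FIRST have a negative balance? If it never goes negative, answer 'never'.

Answer: never

Derivation:
After txn 1: Inventory=0
After txn 2: Inventory=0
After txn 3: Inventory=193
After txn 4: Inventory=193
After txn 5: Inventory=193
After txn 6: Inventory=193
After txn 7: Inventory=206
After txn 8: Inventory=206
After txn 9: Inventory=206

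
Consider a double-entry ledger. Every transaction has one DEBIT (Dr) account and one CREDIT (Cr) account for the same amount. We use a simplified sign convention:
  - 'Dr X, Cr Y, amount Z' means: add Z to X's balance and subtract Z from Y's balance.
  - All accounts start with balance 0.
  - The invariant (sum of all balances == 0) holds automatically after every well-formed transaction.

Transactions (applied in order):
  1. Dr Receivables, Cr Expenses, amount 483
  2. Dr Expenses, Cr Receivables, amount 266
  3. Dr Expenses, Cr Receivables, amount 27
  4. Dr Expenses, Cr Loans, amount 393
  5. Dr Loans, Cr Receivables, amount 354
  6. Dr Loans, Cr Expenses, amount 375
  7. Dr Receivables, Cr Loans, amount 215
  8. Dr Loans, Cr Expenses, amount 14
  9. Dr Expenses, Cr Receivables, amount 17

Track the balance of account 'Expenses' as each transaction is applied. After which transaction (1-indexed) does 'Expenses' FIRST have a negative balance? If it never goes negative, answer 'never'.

After txn 1: Expenses=-483

Answer: 1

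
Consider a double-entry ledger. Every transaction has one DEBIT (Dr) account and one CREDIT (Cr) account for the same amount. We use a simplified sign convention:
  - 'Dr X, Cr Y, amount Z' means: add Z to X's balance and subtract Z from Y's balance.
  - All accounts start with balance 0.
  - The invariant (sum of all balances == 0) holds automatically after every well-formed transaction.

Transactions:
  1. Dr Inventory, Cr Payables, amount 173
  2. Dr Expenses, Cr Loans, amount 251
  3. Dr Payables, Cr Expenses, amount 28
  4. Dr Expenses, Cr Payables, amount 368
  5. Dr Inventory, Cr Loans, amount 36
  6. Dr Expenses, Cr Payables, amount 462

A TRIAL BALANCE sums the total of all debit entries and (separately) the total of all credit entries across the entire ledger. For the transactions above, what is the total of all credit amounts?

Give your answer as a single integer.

Answer: 1318

Derivation:
Txn 1: credit+=173
Txn 2: credit+=251
Txn 3: credit+=28
Txn 4: credit+=368
Txn 5: credit+=36
Txn 6: credit+=462
Total credits = 1318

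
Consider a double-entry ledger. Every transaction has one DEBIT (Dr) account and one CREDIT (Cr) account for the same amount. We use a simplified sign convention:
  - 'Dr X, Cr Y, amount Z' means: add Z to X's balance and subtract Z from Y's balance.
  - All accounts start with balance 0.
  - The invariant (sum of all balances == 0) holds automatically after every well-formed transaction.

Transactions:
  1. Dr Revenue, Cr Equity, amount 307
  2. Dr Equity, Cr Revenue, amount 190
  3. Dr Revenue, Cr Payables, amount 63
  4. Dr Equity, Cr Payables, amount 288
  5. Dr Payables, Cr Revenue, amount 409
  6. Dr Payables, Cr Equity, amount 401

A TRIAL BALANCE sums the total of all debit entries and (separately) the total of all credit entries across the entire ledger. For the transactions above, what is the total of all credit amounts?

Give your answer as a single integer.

Answer: 1658

Derivation:
Txn 1: credit+=307
Txn 2: credit+=190
Txn 3: credit+=63
Txn 4: credit+=288
Txn 5: credit+=409
Txn 6: credit+=401
Total credits = 1658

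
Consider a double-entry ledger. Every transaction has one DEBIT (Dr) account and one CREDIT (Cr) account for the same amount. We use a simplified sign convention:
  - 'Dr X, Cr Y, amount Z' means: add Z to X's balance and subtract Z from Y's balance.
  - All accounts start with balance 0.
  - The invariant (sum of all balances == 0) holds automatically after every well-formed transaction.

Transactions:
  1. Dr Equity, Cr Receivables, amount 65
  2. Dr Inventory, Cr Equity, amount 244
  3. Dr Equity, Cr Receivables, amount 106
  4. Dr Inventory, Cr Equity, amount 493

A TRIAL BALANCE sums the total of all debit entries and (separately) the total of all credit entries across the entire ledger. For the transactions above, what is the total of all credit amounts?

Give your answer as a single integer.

Answer: 908

Derivation:
Txn 1: credit+=65
Txn 2: credit+=244
Txn 3: credit+=106
Txn 4: credit+=493
Total credits = 908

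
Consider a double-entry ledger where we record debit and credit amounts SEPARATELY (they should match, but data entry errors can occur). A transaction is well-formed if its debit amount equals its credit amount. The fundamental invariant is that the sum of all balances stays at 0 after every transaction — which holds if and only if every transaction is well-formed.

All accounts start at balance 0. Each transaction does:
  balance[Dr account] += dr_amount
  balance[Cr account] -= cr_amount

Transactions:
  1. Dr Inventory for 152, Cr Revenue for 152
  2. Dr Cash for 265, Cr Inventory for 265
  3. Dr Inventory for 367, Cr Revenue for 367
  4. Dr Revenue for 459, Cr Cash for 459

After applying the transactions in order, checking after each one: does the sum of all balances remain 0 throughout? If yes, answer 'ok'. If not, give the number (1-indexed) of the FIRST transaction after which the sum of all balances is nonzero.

After txn 1: dr=152 cr=152 sum_balances=0
After txn 2: dr=265 cr=265 sum_balances=0
After txn 3: dr=367 cr=367 sum_balances=0
After txn 4: dr=459 cr=459 sum_balances=0

Answer: ok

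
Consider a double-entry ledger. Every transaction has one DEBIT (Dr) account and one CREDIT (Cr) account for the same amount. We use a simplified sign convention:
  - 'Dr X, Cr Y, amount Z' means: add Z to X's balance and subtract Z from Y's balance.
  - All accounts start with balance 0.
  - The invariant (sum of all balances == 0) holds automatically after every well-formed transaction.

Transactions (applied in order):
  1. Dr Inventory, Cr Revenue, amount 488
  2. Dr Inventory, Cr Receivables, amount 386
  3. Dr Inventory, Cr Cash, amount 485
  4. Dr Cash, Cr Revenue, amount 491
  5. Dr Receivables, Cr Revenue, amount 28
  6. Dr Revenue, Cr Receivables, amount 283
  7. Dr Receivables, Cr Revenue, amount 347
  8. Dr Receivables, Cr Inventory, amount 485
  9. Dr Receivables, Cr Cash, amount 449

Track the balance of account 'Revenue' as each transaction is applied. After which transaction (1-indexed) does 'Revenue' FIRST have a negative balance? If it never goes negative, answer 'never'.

After txn 1: Revenue=-488

Answer: 1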